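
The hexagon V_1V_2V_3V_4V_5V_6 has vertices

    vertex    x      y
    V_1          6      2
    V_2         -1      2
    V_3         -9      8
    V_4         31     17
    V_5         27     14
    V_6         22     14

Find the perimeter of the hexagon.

88

|V_1V_2| = √((-7)² + (0)²) = √49 = 7
|V_2V_3| = √((-8)² + (6)²) = √100 = 10
|V_3V_4| = √((40)² + (9)²) = √1681 = 41
|V_4V_5| = √((-4)² + (-3)²) = √25 = 5
|V_5V_6| = √((-5)² + (0)²) = √25 = 5
|V_6V_1| = √((-16)² + (-12)²) = √400 = 20
Perimeter = 7 + 10 + 41 + 5 + 5 + 20 = 88.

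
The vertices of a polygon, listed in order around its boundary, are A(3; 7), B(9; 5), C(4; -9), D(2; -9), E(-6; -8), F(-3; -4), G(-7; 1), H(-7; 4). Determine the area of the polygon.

175

Σ = (-48) + (-101) + (-18) + (-70) + (0) + (-31) + (-21) + (-61) = -350
Area = |Σ|/2 = 175.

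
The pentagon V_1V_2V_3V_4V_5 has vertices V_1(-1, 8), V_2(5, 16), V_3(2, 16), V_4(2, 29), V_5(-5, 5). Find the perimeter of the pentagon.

|V_1V_2| = √((6)² + (8)²) = √100 = 10
|V_2V_3| = √((-3)² + (0)²) = √9 = 3
|V_3V_4| = √((0)² + (13)²) = √169 = 13
|V_4V_5| = √((-7)² + (-24)²) = √625 = 25
|V_5V_1| = √((4)² + (3)²) = √25 = 5
Perimeter = 10 + 3 + 13 + 25 + 5 = 56.

56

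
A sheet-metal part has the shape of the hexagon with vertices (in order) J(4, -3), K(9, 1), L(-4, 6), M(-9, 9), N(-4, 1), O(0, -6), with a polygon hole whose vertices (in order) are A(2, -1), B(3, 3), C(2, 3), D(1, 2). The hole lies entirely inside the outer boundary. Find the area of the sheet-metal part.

Outer boundary:
Apply the shoelace (surveyor's) formula: 2A = Σ (x_i·y_{i+1} − x_{i+1}·y_i), indices taken mod 6.
Σ = (31) + (58) + (18) + (27) + (24) + (24) = 182
Area = |Σ|/2 = 91.
Hole:
Σ = (9) + (3) + (1) + (-5) = 8
Area = |Σ|/2 = 4.
Net area = 91 − 4 = 87.

87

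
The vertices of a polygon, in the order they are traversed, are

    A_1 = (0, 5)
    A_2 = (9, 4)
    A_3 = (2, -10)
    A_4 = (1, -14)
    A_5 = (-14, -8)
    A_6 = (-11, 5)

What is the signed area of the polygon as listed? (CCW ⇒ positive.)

-289

Apply the shoelace (surveyor's) formula: 2A = Σ (x_i·y_{i+1} − x_{i+1}·y_i), indices taken mod 6.
Σ = (-45) + (-98) + (-18) + (-204) + (-158) + (-55) = -578
Signed area = Σ/2 = -289 (negative ⇒ clockwise traversal).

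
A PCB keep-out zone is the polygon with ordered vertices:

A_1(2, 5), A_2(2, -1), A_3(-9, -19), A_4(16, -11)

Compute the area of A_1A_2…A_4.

Apply the shoelace formula: 2A = Σ (x_i·y_{i+1} − x_{i+1}·y_i), indices taken mod 4.
Σ = (-12) + (-47) + (403) + (102) = 446
Area = |Σ|/2 = 223.

223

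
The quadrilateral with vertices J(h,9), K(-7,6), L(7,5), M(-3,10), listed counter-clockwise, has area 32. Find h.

The doubled signed area Σ (x_i y_{i+1} − x_{i+1} y_i) is linear in h.
With h=0 it equals 44; the coefficient of h is -4 (from the two edges through J).
So -4·h + 44 = 2·32 = 64 ⇒ h = -5.

-5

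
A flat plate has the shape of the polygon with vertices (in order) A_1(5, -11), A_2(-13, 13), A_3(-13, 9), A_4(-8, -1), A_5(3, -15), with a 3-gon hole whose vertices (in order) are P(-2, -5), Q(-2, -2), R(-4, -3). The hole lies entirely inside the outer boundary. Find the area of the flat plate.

109

Outer boundary:
Σ = (-78) + (52) + (85) + (123) + (42) = 224
Area = |Σ|/2 = 112.
Hole:
Apply Gauss's area formula: 2A = Σ (x_i·y_{i+1} − x_{i+1}·y_i), indices taken mod 3.
Cross-terms: -6, -2, 14  ⇒  Σ = 6
Area = |Σ|/2 = 3.
Net area = 112 − 3 = 109.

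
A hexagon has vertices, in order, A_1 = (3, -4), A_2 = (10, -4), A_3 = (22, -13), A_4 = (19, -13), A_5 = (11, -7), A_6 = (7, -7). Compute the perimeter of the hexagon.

44

|A_1A_2| = √((7)² + (0)²) = √49 = 7
|A_2A_3| = √((12)² + (-9)²) = √225 = 15
|A_3A_4| = √((-3)² + (0)²) = √9 = 3
|A_4A_5| = √((-8)² + (6)²) = √100 = 10
|A_5A_6| = √((-4)² + (0)²) = √16 = 4
|A_6A_1| = √((-4)² + (3)²) = √25 = 5
Perimeter = 7 + 15 + 3 + 10 + 4 + 5 = 44.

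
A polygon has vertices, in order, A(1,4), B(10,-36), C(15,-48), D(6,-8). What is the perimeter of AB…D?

|AB| = √((9)² + (-40)²) = √1681 = 41
|BC| = √((5)² + (-12)²) = √169 = 13
|CD| = √((-9)² + (40)²) = √1681 = 41
|DA| = √((-5)² + (12)²) = √169 = 13
Perimeter = 41 + 13 + 41 + 13 = 108.

108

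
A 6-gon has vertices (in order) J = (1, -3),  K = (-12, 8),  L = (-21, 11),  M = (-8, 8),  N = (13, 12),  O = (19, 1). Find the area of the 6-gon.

272.5

J→K: (1)(8) − (-12)(-3) = -28
K→L: (-12)(11) − (-21)(8) = 36
L→M: (-21)(8) − (-8)(11) = -80
M→N: (-8)(12) − (13)(8) = -200
N→O: (13)(1) − (19)(12) = -215
O→J: (19)(-3) − (1)(1) = -58
Σ = -545
Area = |Σ|/2 = 272.5.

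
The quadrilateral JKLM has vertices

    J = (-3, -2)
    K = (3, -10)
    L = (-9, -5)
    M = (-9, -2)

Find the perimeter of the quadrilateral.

|JK| = √((6)² + (-8)²) = √100 = 10
|KL| = √((-12)² + (5)²) = √169 = 13
|LM| = √((0)² + (3)²) = √9 = 3
|MJ| = √((6)² + (0)²) = √36 = 6
Perimeter = 10 + 13 + 3 + 6 = 32.

32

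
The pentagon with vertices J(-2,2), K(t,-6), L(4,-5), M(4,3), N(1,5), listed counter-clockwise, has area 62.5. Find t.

Write out the shoelace sum; only the two edges meeting at K involve t:
2·Area = [((-2)·(-6) − t·2) + (t·(-5) − 4·(-6))] + 61
       = -7·t + 97 = 125
⇒ t = -4.

-4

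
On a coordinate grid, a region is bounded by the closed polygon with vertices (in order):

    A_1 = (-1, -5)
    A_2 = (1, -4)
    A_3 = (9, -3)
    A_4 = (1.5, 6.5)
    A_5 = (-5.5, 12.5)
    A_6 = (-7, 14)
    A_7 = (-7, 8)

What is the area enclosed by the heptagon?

127.5

Σ = (9) + (33) + (63) + (54.5) + (10.5) + (42) + (43) = 255
Area = |Σ|/2 = 127.5.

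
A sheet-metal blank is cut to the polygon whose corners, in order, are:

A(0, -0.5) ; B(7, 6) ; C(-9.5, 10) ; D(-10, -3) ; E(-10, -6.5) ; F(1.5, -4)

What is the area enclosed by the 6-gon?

171.5

Apply the shoelace formula: 2A = Σ (x_i·y_{i+1} − x_{i+1}·y_i), indices taken mod 6.
A→B: (0)(6) − (7)(-0.5) = 3.5
B→C: (7)(10) − (-9.5)(6) = 127
C→D: (-9.5)(-3) − (-10)(10) = 128.5
D→E: (-10)(-6.5) − (-10)(-3) = 35
E→F: (-10)(-4) − (1.5)(-6.5) = 49.75
F→A: (1.5)(-0.5) − (0)(-4) = -0.75
Σ = 343
Area = |Σ|/2 = 171.5.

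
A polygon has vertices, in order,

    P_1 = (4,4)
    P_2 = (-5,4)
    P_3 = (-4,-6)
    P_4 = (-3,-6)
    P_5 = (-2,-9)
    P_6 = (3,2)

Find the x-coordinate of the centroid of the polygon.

Apply the shoelace (surveyor's) formula. First the cross-terms c_i = x_i·y_{i+1} − x_{i+1}·y_i:
  36, 46, 6, 15, 23, 4  ⇒  2A = 130, A = 65.
Then Σ (x_i + x_{i+1})·c_i = -516, so x̄ = -516 / (6·65) = -86/65.

-86/65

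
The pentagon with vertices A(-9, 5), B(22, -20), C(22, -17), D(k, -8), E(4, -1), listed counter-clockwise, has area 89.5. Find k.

11

Write out the shoelace sum; only the two edges meeting at D involve k:
2·Area = [(22·(-8) − k·(-17)) + (k·(-1) − 4·(-8))] + 147
       = 16·k + 3 = 179
⇒ k = 11.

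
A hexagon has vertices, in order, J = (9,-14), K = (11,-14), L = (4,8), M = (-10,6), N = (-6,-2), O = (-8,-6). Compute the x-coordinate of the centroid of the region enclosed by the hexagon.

Apply Gauss's area formula. First the cross-terms c_i = x_i·y_{i+1} − x_{i+1}·y_i:
  28, 144, 104, 56, 20, 166  ⇒  2A = 518, A = 259.
Then Σ (x_i + x_{i+1})·c_i = 1086, so x̄ = 1086 / (6·259) = 181/259.

181/259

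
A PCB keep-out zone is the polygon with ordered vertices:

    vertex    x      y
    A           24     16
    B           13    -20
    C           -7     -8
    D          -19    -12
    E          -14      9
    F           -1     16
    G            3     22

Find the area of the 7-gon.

1052

Cross-terms: -688, -244, -68, -339, -215, -70, -480  ⇒  Σ = -2104
Area = |Σ|/2 = 1052.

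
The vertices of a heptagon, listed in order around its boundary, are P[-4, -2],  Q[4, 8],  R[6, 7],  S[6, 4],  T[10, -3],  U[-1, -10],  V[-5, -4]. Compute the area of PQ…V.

Apply the surveyor's formula: 2A = Σ (x_i·y_{i+1} − x_{i+1}·y_i), indices taken mod 7.
Σ = (-24) + (-20) + (-18) + (-58) + (-103) + (-46) + (-6) = -275
Area = |Σ|/2 = 137.5.

137.5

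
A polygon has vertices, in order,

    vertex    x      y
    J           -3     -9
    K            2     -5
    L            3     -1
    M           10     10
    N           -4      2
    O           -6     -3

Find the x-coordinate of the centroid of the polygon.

Apply Gauss's area formula. First the cross-terms c_i = x_i·y_{i+1} − x_{i+1}·y_i:
  33, 13, 40, 60, 24, 45  ⇒  2A = 215, A = 107.5.
Then Σ (x_i + x_{i+1})·c_i = 267, so x̄ = 267 / (6·107.5) = 89/215.

89/215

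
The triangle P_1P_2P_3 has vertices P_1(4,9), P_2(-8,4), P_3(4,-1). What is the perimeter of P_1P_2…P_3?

36

|P_1P_2| = √((-12)² + (-5)²) = √169 = 13
|P_2P_3| = √((12)² + (-5)²) = √169 = 13
|P_3P_1| = √((0)² + (10)²) = √100 = 10
Perimeter = 13 + 13 + 10 = 36.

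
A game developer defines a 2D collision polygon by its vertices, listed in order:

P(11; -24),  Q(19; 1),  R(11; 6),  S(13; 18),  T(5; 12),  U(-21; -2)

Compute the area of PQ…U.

762

Apply Gauss's area formula: 2A = Σ (x_i·y_{i+1} − x_{i+1}·y_i), indices taken mod 6.
Σ = (467) + (103) + (120) + (66) + (242) + (526) = 1524
Area = |Σ|/2 = 762.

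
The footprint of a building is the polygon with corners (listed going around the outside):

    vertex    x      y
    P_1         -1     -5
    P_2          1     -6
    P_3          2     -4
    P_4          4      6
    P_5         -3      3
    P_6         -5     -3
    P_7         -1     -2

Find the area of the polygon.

Apply the surveyor's formula: 2A = Σ (x_i·y_{i+1} − x_{i+1}·y_i), indices taken mod 7.
Σ = (11) + (8) + (28) + (30) + (24) + (7) + (3) = 111
Area = |Σ|/2 = 55.5.

55.5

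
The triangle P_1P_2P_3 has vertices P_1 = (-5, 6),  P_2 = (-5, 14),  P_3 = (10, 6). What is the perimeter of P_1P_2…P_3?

40

|P_1P_2| = √((0)² + (8)²) = √64 = 8
|P_2P_3| = √((15)² + (-8)²) = √289 = 17
|P_3P_1| = √((-15)² + (0)²) = √225 = 15
Perimeter = 8 + 17 + 15 = 40.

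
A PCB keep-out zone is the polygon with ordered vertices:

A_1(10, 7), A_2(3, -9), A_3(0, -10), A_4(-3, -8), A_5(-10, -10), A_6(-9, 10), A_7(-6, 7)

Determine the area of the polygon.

Σ = (-111) + (-30) + (-30) + (-50) + (-190) + (-3) + (-112) = -526
Area = |Σ|/2 = 263.

263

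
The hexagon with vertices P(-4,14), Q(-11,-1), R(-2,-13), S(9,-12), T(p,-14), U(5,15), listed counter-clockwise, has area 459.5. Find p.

Write out the shoelace sum; only the two edges meeting at T involve p:
2·Area = [(9·(-14) − p·(-12)) + (p·15 − 5·(-14))] + 570
       = 27·p + 514 = 919
⇒ p = 15.

15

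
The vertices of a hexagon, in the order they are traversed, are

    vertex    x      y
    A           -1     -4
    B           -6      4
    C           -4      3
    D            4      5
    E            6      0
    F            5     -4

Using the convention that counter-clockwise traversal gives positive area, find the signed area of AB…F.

-70

Apply the surveyor's formula: 2A = Σ (x_i·y_{i+1} − x_{i+1}·y_i), indices taken mod 6.
Σ = (-28) + (-2) + (-32) + (-30) + (-24) + (-24) = -140
Signed area = Σ/2 = -70 (negative ⇒ clockwise traversal).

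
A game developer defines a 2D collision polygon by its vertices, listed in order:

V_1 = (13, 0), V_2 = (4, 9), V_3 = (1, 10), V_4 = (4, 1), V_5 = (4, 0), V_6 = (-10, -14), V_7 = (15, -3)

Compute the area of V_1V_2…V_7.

164

Cross-terms: 117, 31, -39, -4, -56, 240, 39  ⇒  Σ = 328
Area = |Σ|/2 = 164.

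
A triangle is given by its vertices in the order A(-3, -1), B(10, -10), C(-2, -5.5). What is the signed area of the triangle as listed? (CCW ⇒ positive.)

Apply the shoelace formula: 2A = Σ (x_i·y_{i+1} − x_{i+1}·y_i), indices taken mod 3.
Cross-terms: 40, -75, -14.5  ⇒  Σ = -49.5
Signed area = Σ/2 = -24.75 (negative ⇒ clockwise traversal).

-24.75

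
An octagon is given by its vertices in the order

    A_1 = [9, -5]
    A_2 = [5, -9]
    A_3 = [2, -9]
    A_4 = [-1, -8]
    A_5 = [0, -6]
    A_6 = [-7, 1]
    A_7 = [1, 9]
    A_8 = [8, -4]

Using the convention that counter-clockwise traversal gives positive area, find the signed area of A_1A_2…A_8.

-144

Apply the shoelace (surveyor's) formula: 2A = Σ (x_i·y_{i+1} − x_{i+1}·y_i), indices taken mod 8.
Σ = (-56) + (-27) + (-25) + (6) + (-42) + (-64) + (-76) + (-4) = -288
Signed area = Σ/2 = -144 (negative ⇒ clockwise traversal).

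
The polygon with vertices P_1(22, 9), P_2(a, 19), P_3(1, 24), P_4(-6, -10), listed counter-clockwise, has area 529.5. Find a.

Write out the shoelace sum; only the two edges meeting at P_2 involve a:
2·Area = [(22·19 − a·9) + (a·24 − 1·19)] + 300
       = 15·a + 699 = 1059
⇒ a = 24.

24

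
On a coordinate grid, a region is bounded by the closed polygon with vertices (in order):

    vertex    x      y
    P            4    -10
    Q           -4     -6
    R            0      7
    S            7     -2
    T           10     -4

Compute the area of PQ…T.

116.5

Σ = (-64) + (-28) + (-49) + (-8) + (-84) = -233
Area = |Σ|/2 = 116.5.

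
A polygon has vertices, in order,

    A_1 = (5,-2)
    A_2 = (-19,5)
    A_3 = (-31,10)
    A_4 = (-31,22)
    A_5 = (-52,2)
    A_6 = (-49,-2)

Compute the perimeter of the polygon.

|A_1A_2| = √((-24)² + (7)²) = √625 = 25
|A_2A_3| = √((-12)² + (5)²) = √169 = 13
|A_3A_4| = √((0)² + (12)²) = √144 = 12
|A_4A_5| = √((-21)² + (-20)²) = √841 = 29
|A_5A_6| = √((3)² + (-4)²) = √25 = 5
|A_6A_1| = √((54)² + (0)²) = √2916 = 54
Perimeter = 25 + 13 + 12 + 29 + 5 + 54 = 138.

138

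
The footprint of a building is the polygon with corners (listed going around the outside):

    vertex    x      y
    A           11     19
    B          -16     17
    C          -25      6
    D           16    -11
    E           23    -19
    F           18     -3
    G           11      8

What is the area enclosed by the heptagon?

759.5

Σ = (491) + (329) + (179) + (-51) + (273) + (177) + (121) = 1519
Area = |Σ|/2 = 759.5.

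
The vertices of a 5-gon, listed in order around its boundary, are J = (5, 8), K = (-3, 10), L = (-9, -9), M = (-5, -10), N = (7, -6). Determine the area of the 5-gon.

Cross-terms: 74, 117, 45, 100, 86  ⇒  Σ = 422
Area = |Σ|/2 = 211.

211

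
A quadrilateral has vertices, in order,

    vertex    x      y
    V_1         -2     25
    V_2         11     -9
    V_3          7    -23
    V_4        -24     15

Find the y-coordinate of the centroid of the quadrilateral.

Apply the shoelace formula. First the cross-terms c_i = x_i·y_{i+1} − x_{i+1}·y_i:
  -257, -190, -447, -570  ⇒  2A = -1464, A = -732.
Then Σ (y_i + y_{i+1})·c_i = -17256, so ȳ = -17256 / (6·(-732)) = 719/183.

719/183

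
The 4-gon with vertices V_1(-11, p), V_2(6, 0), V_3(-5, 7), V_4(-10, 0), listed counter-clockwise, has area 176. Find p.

-15

Write out the shoelace sum; only the two edges meeting at V_1 involve p:
2·Area = [((-10)·p − (-11)·0) + ((-11)·0 − 6·p)] + 112
       = -16·p + 112 = 352
⇒ p = -15.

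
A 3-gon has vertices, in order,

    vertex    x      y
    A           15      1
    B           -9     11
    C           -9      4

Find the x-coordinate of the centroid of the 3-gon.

-1

Apply the shoelace (surveyor's) formula. First the cross-terms c_i = x_i·y_{i+1} − x_{i+1}·y_i:
  174, 63, -69  ⇒  2A = 168, A = 84.
Then Σ (x_i + x_{i+1})·c_i = -504, so x̄ = -504 / (6·84) = -1.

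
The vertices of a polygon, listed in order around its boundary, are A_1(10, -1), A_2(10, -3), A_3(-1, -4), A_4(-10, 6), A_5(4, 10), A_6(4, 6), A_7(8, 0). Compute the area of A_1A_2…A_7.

152.5

Cross-terms: -20, -43, -46, -124, -16, -48, -8  ⇒  Σ = -305
Area = |Σ|/2 = 152.5.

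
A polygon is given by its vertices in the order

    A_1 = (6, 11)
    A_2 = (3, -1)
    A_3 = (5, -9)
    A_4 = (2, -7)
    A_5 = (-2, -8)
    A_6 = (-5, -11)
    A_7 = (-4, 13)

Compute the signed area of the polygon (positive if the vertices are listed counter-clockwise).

-178.5

Apply the shoelace formula: 2A = Σ (x_i·y_{i+1} − x_{i+1}·y_i), indices taken mod 7.
Σ = (-39) + (-22) + (-17) + (-30) + (-18) + (-109) + (-122) = -357
Signed area = Σ/2 = -178.5 (negative ⇒ clockwise traversal).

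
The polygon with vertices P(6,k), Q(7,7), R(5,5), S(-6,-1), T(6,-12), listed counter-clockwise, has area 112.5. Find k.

Write out the shoelace sum; only the two edges meeting at P involve k:
2·Area = [(6·k − 6·(-12)) + (6·7 − 7·k)] + 103
       = -1·k + 217 = 225
⇒ k = -8.

-8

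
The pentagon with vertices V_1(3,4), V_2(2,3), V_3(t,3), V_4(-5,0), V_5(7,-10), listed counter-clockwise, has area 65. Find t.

The doubled signed area Σ (x_i y_{i+1} − x_{i+1} y_i) is linear in t.
With t=0 it equals 130; the coefficient of t is -3 (from the two edges through V_3).
So -3·t + 130 = 2·65 = 130 ⇒ t = 0.

0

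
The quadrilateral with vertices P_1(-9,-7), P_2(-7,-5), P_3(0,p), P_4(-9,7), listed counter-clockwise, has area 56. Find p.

-5

The doubled signed area Σ (x_i y_{i+1} − x_{i+1} y_i) is linear in p.
With p=0 it equals 122; the coefficient of p is 2 (from the two edges through P_3).
So 2·p + 122 = 2·56 = 112 ⇒ p = -5.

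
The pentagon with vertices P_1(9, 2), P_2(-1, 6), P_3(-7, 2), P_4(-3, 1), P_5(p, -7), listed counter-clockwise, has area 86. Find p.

The doubled signed area Σ (x_i y_{i+1} − x_{i+1} y_i) is linear in p.
With p=0 it equals 179; the coefficient of p is 1 (from the two edges through P_5).
So 1·p + 179 = 2·86 = 172 ⇒ p = -7.

-7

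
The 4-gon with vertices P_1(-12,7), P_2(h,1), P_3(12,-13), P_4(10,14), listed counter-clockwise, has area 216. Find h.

4

The doubled signed area Σ (x_i y_{i+1} − x_{i+1} y_i) is linear in h.
With h=0 it equals 512; the coefficient of h is -20 (from the two edges through P_2).
So -20·h + 512 = 2·216 = 432 ⇒ h = 4.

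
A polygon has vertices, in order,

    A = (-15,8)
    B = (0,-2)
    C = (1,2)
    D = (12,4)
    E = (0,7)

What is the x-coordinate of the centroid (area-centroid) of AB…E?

Apply the surveyor's formula. First the cross-terms c_i = x_i·y_{i+1} − x_{i+1}·y_i:
  30, 2, -20, 84, 105  ⇒  2A = 201, A = 100.5.
Then Σ (x_i + x_{i+1})·c_i = -1275, so x̄ = -1275 / (6·100.5) = -425/201.

-425/201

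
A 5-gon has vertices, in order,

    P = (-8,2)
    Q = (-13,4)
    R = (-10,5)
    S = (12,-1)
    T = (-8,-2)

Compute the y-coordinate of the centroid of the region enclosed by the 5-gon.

73/87

Apply the shoelace (surveyor's) formula. First the cross-terms c_i = x_i·y_{i+1} − x_{i+1}·y_i:
  -6, -25, -50, -32, -32  ⇒  2A = -145, A = -72.5.
Then Σ (y_i + y_{i+1})·c_i = -365, so ȳ = -365 / (6·(-72.5)) = 73/87.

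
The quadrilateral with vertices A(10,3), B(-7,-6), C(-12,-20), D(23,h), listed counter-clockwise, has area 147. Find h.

The doubled signed area Σ (x_i y_{i+1} − x_{i+1} y_i) is linear in h.
With h=0 it equals 558; the coefficient of h is -22 (from the two edges through D).
So -22·h + 558 = 2·147 = 294 ⇒ h = 12.

12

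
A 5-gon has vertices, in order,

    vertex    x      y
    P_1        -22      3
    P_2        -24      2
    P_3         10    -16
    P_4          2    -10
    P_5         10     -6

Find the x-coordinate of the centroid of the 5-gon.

-164/31

Apply the shoelace formula. First the cross-terms c_i = x_i·y_{i+1} − x_{i+1}·y_i:
  28, 364, -68, 88, -102  ⇒  2A = 310, A = 155.
Then Σ (x_i + x_{i+1})·c_i = -4920, so x̄ = -4920 / (6·155) = -164/31.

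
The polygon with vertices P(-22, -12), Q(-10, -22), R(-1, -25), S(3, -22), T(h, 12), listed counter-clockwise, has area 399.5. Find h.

Write out the shoelace sum; only the two edges meeting at T involve h:
2·Area = [(3·12 − h·(-22)) + (h·(-12) − (-22)·12)] + 689
       = 10·h + 989 = 799
⇒ h = -19.

-19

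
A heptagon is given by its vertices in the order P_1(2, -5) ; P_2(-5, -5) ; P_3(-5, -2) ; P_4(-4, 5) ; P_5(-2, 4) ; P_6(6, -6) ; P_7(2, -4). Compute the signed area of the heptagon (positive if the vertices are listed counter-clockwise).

-57.5

Apply the shoelace (surveyor's) formula: 2A = Σ (x_i·y_{i+1} − x_{i+1}·y_i), indices taken mod 7.
Cross-terms: -35, -15, -33, -6, -12, -12, -2  ⇒  Σ = -115
Signed area = Σ/2 = -57.5 (negative ⇒ clockwise traversal).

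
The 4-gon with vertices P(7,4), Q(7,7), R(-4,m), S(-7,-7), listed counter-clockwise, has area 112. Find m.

Write out the shoelace sum; only the two edges meeting at R involve m:
2·Area = [(7·m − (-4)·7) + ((-4)·(-7) − (-7)·m)] + 42
       = 14·m + 98 = 224
⇒ m = 9.

9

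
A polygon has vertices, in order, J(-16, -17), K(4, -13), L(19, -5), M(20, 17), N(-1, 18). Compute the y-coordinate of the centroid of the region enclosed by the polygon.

345/268

Apply Gauss's area formula. First the cross-terms c_i = x_i·y_{i+1} − x_{i+1}·y_i:
  276, 227, 423, 377, 305  ⇒  2A = 1608, A = 804.
Then Σ (y_i + y_{i+1})·c_i = 6210, so ȳ = 6210 / (6·804) = 345/268.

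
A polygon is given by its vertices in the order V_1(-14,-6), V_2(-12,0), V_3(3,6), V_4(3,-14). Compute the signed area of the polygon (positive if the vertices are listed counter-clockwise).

Σ = (-72) + (-72) + (-60) + (-214) = -418
Signed area = Σ/2 = -209 (negative ⇒ clockwise traversal).

-209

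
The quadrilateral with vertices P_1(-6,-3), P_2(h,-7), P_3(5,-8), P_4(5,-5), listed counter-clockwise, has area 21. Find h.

The doubled signed area Σ (x_i y_{i+1} − x_{i+1} y_i) is linear in h.
With h=0 it equals 47; the coefficient of h is -5 (from the two edges through P_2).
So -5·h + 47 = 2·21 = 42 ⇒ h = 1.

1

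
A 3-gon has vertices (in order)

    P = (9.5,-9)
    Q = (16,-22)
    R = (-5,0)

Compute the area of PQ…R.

P→Q: (9.5)(-22) − (16)(-9) = -65
Q→R: (16)(0) − (-5)(-22) = -110
R→P: (-5)(-9) − (9.5)(0) = 45
Σ = -130
Area = |Σ|/2 = 65.

65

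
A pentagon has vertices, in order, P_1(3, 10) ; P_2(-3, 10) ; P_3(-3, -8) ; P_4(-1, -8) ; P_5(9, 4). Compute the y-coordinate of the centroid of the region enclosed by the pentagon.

Apply the surveyor's formula. First the cross-terms c_i = x_i·y_{i+1} − x_{i+1}·y_i:
  60, 54, 16, 68, 78  ⇒  2A = 276, A = 138.
Then Σ (y_i + y_{i+1})·c_i = 1872, so ȳ = 1872 / (6·138) = 52/23.

52/23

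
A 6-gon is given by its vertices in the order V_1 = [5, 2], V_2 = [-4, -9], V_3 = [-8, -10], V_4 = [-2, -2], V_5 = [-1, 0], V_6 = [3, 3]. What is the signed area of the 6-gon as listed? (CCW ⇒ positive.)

Apply the surveyor's formula: 2A = Σ (x_i·y_{i+1} − x_{i+1}·y_i), indices taken mod 6.
Cross-terms: -37, -32, -4, -2, -3, -9  ⇒  Σ = -87
Signed area = Σ/2 = -43.5 (negative ⇒ clockwise traversal).

-43.5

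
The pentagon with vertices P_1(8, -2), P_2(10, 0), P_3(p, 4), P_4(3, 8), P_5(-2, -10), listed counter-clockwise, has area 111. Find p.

The doubled signed area Σ (x_i y_{i+1} − x_{i+1} y_i) is linear in p.
With p=0 it equals 118; the coefficient of p is 8 (from the two edges through P_3).
So 8·p + 118 = 2·111 = 222 ⇒ p = 13.

13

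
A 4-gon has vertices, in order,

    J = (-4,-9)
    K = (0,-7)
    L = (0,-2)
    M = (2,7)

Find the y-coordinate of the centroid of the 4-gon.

-32/9

Apply Gauss's area formula. First the cross-terms c_i = x_i·y_{i+1} − x_{i+1}·y_i:
  28, 0, 4, 10  ⇒  2A = 42, A = 21.
Then Σ (y_i + y_{i+1})·c_i = -448, so ȳ = -448 / (6·21) = -32/9.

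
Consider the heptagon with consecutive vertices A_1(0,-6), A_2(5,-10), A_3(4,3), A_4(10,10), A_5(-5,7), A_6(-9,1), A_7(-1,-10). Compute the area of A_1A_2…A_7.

Apply Gauss's area formula: 2A = Σ (x_i·y_{i+1} − x_{i+1}·y_i), indices taken mod 7.
Σ = (30) + (55) + (10) + (120) + (58) + (91) + (6) = 370
Area = |Σ|/2 = 185.

185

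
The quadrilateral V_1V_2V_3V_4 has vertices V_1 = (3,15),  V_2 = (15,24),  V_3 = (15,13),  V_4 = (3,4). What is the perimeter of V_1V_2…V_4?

|V_1V_2| = √((12)² + (9)²) = √225 = 15
|V_2V_3| = √((0)² + (-11)²) = √121 = 11
|V_3V_4| = √((-12)² + (-9)²) = √225 = 15
|V_4V_1| = √((0)² + (11)²) = √121 = 11
Perimeter = 15 + 11 + 15 + 11 = 52.

52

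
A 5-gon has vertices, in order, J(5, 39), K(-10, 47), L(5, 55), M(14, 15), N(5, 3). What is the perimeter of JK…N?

126

|JK| = √((-15)² + (8)²) = √289 = 17
|KL| = √((15)² + (8)²) = √289 = 17
|LM| = √((9)² + (-40)²) = √1681 = 41
|MN| = √((-9)² + (-12)²) = √225 = 15
|NJ| = √((0)² + (36)²) = √1296 = 36
Perimeter = 17 + 17 + 41 + 15 + 36 = 126.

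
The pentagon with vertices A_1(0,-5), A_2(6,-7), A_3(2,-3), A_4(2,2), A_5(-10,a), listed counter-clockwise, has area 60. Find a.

The doubled signed area Σ (x_i y_{i+1} − x_{i+1} y_i) is linear in a.
With a=0 it equals 106; the coefficient of a is 2 (from the two edges through A_5).
So 2·a + 106 = 2·60 = 120 ⇒ a = 7.

7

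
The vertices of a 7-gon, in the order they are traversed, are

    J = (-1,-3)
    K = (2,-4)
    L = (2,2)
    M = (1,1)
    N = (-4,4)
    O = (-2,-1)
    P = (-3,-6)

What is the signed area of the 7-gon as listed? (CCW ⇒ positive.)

Σ = (10) + (12) + (0) + (8) + (12) + (9) + (3) = 54
Signed area = Σ/2 = 27 (positive ⇒ counter-clockwise traversal).

27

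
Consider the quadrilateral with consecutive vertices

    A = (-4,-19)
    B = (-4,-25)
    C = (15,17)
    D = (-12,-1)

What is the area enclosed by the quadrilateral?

372

Σ = (24) + (307) + (189) + (224) = 744
Area = |Σ|/2 = 372.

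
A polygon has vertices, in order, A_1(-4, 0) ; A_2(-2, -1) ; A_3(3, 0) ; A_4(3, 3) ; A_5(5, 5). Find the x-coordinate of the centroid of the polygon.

Apply the shoelace (surveyor's) formula. First the cross-terms c_i = x_i·y_{i+1} − x_{i+1}·y_i:
  4, 3, 9, 0, 20  ⇒  2A = 36, A = 18.
Then Σ (x_i + x_{i+1})·c_i = 53, so x̄ = 53 / (6·18) = 53/108.

53/108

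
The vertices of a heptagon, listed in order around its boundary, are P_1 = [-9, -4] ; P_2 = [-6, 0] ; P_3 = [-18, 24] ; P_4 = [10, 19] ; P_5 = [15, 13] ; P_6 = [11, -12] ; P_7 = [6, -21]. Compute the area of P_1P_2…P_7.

800

P_1→P_2: (-9)(0) − (-6)(-4) = -24
P_2→P_3: (-6)(24) − (-18)(0) = -144
P_3→P_4: (-18)(19) − (10)(24) = -582
P_4→P_5: (10)(13) − (15)(19) = -155
P_5→P_6: (15)(-12) − (11)(13) = -323
P_6→P_7: (11)(-21) − (6)(-12) = -159
P_7→P_1: (6)(-4) − (-9)(-21) = -213
Σ = -1600
Area = |Σ|/2 = 800.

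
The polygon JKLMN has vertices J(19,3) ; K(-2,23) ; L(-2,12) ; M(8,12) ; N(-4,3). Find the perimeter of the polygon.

88

|JK| = √((-21)² + (20)²) = √841 = 29
|KL| = √((0)² + (-11)²) = √121 = 11
|LM| = √((10)² + (0)²) = √100 = 10
|MN| = √((-12)² + (-9)²) = √225 = 15
|NJ| = √((23)² + (0)²) = √529 = 23
Perimeter = 29 + 11 + 10 + 15 + 23 = 88.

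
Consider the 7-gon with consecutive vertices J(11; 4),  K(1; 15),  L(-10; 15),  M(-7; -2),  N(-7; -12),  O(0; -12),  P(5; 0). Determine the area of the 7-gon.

Σ = (161) + (165) + (125) + (70) + (84) + (60) + (20) = 685
Area = |Σ|/2 = 342.5.

342.5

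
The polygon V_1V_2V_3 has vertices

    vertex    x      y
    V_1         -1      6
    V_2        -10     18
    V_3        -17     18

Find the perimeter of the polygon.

|V_1V_2| = √((-9)² + (12)²) = √225 = 15
|V_2V_3| = √((-7)² + (0)²) = √49 = 7
|V_3V_1| = √((16)² + (-12)²) = √400 = 20
Perimeter = 15 + 7 + 20 = 42.

42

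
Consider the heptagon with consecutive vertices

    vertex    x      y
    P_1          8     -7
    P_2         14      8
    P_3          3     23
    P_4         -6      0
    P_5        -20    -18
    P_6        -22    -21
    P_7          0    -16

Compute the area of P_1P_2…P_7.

Apply the shoelace (surveyor's) formula: 2A = Σ (x_i·y_{i+1} − x_{i+1}·y_i), indices taken mod 7.
Σ = (162) + (298) + (138) + (108) + (24) + (352) + (128) = 1210
Area = |Σ|/2 = 605.

605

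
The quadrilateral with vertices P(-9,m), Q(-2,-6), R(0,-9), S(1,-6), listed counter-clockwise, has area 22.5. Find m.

Write out the shoelace sum; only the two edges meeting at P involve m:
2·Area = [(1·m − (-9)·(-6)) + ((-9)·(-6) − (-2)·m)] + 27
       = 3·m + 27 = 45
⇒ m = 6.

6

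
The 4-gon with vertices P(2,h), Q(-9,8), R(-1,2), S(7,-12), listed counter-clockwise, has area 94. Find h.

10

Write out the shoelace sum; only the two edges meeting at P involve h:
2·Area = [(7·h − 2·(-12)) + (2·8 − (-9)·h)] + -12
       = 16·h + 28 = 188
⇒ h = 10.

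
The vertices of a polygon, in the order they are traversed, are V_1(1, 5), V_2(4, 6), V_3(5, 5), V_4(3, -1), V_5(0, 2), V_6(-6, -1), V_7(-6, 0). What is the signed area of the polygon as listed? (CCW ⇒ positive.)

Apply the surveyor's formula: 2A = Σ (x_i·y_{i+1} − x_{i+1}·y_i), indices taken mod 7.
V_1→V_2: (1)(6) − (4)(5) = -14
V_2→V_3: (4)(5) − (5)(6) = -10
V_3→V_4: (5)(-1) − (3)(5) = -20
V_4→V_5: (3)(2) − (0)(-1) = 6
V_5→V_6: (0)(-1) − (-6)(2) = 12
V_6→V_7: (-6)(0) − (-6)(-1) = -6
V_7→V_1: (-6)(5) − (1)(0) = -30
Σ = -62
Signed area = Σ/2 = -31 (negative ⇒ clockwise traversal).

-31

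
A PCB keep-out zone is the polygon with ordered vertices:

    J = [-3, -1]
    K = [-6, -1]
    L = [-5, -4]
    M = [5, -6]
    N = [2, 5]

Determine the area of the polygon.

Apply Gauss's area formula: 2A = Σ (x_i·y_{i+1} − x_{i+1}·y_i), indices taken mod 5.
Σ = (-3) + (19) + (50) + (37) + (13) = 116
Area = |Σ|/2 = 58.

58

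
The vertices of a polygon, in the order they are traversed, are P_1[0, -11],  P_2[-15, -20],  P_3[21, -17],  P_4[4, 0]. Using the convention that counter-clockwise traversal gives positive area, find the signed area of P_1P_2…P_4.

267

Apply the surveyor's formula: 2A = Σ (x_i·y_{i+1} − x_{i+1}·y_i), indices taken mod 4.
Σ = (-165) + (675) + (68) + (-44) = 534
Signed area = Σ/2 = 267 (positive ⇒ counter-clockwise traversal).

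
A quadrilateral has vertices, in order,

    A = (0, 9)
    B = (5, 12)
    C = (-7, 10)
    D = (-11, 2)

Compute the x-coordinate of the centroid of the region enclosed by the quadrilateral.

-566/129

Apply Gauss's area formula. First the cross-terms c_i = x_i·y_{i+1} − x_{i+1}·y_i:
  -45, 134, 96, -99  ⇒  2A = 86, A = 43.
Then Σ (x_i + x_{i+1})·c_i = -1132, so x̄ = -1132 / (6·43) = -566/129.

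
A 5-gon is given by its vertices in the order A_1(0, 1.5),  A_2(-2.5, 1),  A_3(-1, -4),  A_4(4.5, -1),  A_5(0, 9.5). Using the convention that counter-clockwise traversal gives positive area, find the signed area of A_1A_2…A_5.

38.25

Cross-terms: 3.75, 11, 19, 42.75, 0  ⇒  Σ = 76.5
Signed area = Σ/2 = 38.25 (positive ⇒ counter-clockwise traversal).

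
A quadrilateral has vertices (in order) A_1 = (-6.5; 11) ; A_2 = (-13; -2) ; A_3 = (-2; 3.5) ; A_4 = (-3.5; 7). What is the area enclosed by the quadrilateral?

55.875

Apply the shoelace (surveyor's) formula: 2A = Σ (x_i·y_{i+1} − x_{i+1}·y_i), indices taken mod 4.
A_1→A_2: (-6.5)(-2) − (-13)(11) = 156
A_2→A_3: (-13)(3.5) − (-2)(-2) = -49.5
A_3→A_4: (-2)(7) − (-3.5)(3.5) = -1.75
A_4→A_1: (-3.5)(11) − (-6.5)(7) = 7
Σ = 111.75
Area = |Σ|/2 = 55.875.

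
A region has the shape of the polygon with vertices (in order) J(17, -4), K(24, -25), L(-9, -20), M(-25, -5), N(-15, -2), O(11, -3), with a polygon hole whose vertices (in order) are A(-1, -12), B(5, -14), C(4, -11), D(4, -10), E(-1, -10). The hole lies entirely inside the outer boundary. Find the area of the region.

Outer boundary:
Σ = (-329) + (-705) + (-455) + (-25) + (67) + (7) = -1440
Area = |Σ|/2 = 720.
Hole:
Apply Gauss's area formula: 2A = Σ (x_i·y_{i+1} − x_{i+1}·y_i), indices taken mod 5.
Σ = (74) + (1) + (4) + (-50) + (2) = 31
Area = |Σ|/2 = 15.5.
Net area = 720 − 15.5 = 704.5.

704.5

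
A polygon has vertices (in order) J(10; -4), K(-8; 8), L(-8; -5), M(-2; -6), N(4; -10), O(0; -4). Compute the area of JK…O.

129

Apply the shoelace formula: 2A = Σ (x_i·y_{i+1} − x_{i+1}·y_i), indices taken mod 6.
Cross-terms: 48, 104, 38, 44, -16, 40  ⇒  Σ = 258
Area = |Σ|/2 = 129.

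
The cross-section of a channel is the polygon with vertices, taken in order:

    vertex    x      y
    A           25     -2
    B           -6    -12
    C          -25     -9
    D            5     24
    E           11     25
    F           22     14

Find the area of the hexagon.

Σ = (-312) + (-246) + (-555) + (-139) + (-396) + (-394) = -2042
Area = |Σ|/2 = 1021.

1021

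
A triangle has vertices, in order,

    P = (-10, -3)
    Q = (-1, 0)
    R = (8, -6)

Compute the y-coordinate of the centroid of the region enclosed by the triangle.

-3

Apply the shoelace formula. First the cross-terms c_i = x_i·y_{i+1} − x_{i+1}·y_i:
  -3, 6, -84  ⇒  2A = -81, A = -40.5.
Then Σ (y_i + y_{i+1})·c_i = 729, so ȳ = 729 / (6·(-40.5)) = -3.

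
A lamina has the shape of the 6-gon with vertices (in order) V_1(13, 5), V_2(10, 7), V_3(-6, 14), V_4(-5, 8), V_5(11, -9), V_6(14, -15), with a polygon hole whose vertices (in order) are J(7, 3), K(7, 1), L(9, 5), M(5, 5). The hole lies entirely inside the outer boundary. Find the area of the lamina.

208

Outer boundary:
Apply Gauss's area formula: 2A = Σ (x_i·y_{i+1} − x_{i+1}·y_i), indices taken mod 6.
Σ = (41) + (182) + (22) + (-43) + (-39) + (265) = 428
Area = |Σ|/2 = 214.
Hole:
Apply Gauss's area formula: 2A = Σ (x_i·y_{i+1} − x_{i+1}·y_i), indices taken mod 4.
J→K: (7)(1) − (7)(3) = -14
K→L: (7)(5) − (9)(1) = 26
L→M: (9)(5) − (5)(5) = 20
M→J: (5)(3) − (7)(5) = -20
Σ = 12
Area = |Σ|/2 = 6.
Net area = 214 − 6 = 208.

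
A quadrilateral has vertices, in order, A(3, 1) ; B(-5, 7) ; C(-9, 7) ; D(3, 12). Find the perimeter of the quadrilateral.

|AB| = √((-8)² + (6)²) = √100 = 10
|BC| = √((-4)² + (0)²) = √16 = 4
|CD| = √((12)² + (5)²) = √169 = 13
|DA| = √((0)² + (-11)²) = √121 = 11
Perimeter = 10 + 4 + 13 + 11 = 38.

38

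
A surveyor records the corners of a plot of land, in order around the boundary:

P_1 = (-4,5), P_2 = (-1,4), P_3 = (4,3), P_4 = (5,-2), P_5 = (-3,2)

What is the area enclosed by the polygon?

28

Apply the surveyor's formula: 2A = Σ (x_i·y_{i+1} − x_{i+1}·y_i), indices taken mod 5.
Cross-terms: -11, -19, -23, 4, -7  ⇒  Σ = -56
Area = |Σ|/2 = 28.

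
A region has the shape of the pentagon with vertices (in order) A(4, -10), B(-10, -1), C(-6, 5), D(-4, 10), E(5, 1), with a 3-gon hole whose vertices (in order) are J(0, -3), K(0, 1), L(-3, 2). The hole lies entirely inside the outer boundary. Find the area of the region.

148

Outer boundary:
Apply the surveyor's formula: 2A = Σ (x_i·y_{i+1} − x_{i+1}·y_i), indices taken mod 5.
A→B: (4)(-1) − (-10)(-10) = -104
B→C: (-10)(5) − (-6)(-1) = -56
C→D: (-6)(10) − (-4)(5) = -40
D→E: (-4)(1) − (5)(10) = -54
E→A: (5)(-10) − (4)(1) = -54
Σ = -308
Area = |Σ|/2 = 154.
Hole:
Apply Gauss's area formula: 2A = Σ (x_i·y_{i+1} − x_{i+1}·y_i), indices taken mod 3.
J→K: (0)(1) − (0)(-3) = 0
K→L: (0)(2) − (-3)(1) = 3
L→J: (-3)(-3) − (0)(2) = 9
Σ = 12
Area = |Σ|/2 = 6.
Net area = 154 − 6 = 148.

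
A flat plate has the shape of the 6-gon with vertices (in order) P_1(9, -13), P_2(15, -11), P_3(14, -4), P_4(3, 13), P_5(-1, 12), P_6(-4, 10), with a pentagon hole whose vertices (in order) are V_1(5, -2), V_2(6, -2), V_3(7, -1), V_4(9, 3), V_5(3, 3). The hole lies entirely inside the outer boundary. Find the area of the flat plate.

Outer boundary:
Cross-terms: 96, 94, 194, 49, 38, -38  ⇒  Σ = 433
Area = |Σ|/2 = 216.5.
Hole:
Cross-terms: 2, 8, 30, 18, -21  ⇒  Σ = 37
Area = |Σ|/2 = 18.5.
Net area = 216.5 − 18.5 = 198.

198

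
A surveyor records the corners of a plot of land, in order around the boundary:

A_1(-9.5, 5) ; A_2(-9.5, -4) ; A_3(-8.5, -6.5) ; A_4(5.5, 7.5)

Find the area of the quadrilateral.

92

Apply the shoelace (surveyor's) formula: 2A = Σ (x_i·y_{i+1} − x_{i+1}·y_i), indices taken mod 4.
Σ = (85.5) + (27.75) + (-28) + (98.75) = 184
Area = |Σ|/2 = 92.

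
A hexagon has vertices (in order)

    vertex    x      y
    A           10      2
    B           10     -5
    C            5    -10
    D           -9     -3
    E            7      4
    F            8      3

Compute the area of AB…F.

145

Apply Gauss's area formula: 2A = Σ (x_i·y_{i+1} − x_{i+1}·y_i), indices taken mod 6.
Cross-terms: -70, -75, -105, -15, -11, -14  ⇒  Σ = -290
Area = |Σ|/2 = 145.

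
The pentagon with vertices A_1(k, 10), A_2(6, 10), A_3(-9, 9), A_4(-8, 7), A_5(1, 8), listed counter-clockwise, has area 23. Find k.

7

Write out the shoelace sum; only the two edges meeting at A_1 involve k:
2·Area = [(1·10 − k·8) + (k·10 − 6·10)] + 82
       = 2·k + 32 = 46
⇒ k = 7.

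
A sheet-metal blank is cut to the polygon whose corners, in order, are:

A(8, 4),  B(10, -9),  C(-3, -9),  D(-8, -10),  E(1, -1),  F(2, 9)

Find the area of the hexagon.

Apply the surveyor's formula: 2A = Σ (x_i·y_{i+1} − x_{i+1}·y_i), indices taken mod 6.
A→B: (8)(-9) − (10)(4) = -112
B→C: (10)(-9) − (-3)(-9) = -117
C→D: (-3)(-10) − (-8)(-9) = -42
D→E: (-8)(-1) − (1)(-10) = 18
E→F: (1)(9) − (2)(-1) = 11
F→A: (2)(4) − (8)(9) = -64
Σ = -306
Area = |Σ|/2 = 153.

153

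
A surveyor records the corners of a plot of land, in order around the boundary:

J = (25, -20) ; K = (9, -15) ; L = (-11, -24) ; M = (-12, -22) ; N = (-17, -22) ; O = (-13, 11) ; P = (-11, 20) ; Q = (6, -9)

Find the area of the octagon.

630

Σ = (-195) + (-381) + (-46) + (-110) + (-473) + (-139) + (-21) + (105) = -1260
Area = |Σ|/2 = 630.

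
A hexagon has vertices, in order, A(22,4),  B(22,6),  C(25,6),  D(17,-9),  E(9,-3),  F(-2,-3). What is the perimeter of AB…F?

|AB| = √((0)² + (2)²) = √4 = 2
|BC| = √((3)² + (0)²) = √9 = 3
|CD| = √((-8)² + (-15)²) = √289 = 17
|DE| = √((-8)² + (6)²) = √100 = 10
|EF| = √((-11)² + (0)²) = √121 = 11
|FA| = √((24)² + (7)²) = √625 = 25
Perimeter = 2 + 3 + 17 + 10 + 11 + 25 = 68.

68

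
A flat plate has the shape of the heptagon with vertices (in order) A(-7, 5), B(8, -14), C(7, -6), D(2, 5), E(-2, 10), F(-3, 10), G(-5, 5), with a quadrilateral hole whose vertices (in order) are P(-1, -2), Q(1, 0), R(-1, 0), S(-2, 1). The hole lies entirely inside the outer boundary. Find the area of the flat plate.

Outer boundary:
Cross-terms: 58, 50, 47, 30, 10, 35, 10  ⇒  Σ = 240
Area = |Σ|/2 = 120.
Hole:
Apply the shoelace formula: 2A = Σ (x_i·y_{i+1} − x_{i+1}·y_i), indices taken mod 4.
Σ = (2) + (0) + (-1) + (5) = 6
Area = |Σ|/2 = 3.
Net area = 120 − 3 = 117.

117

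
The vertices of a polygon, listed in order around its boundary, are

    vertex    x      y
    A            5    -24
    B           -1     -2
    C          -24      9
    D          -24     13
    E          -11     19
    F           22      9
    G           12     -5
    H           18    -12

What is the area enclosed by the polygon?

830.5

Apply the shoelace (surveyor's) formula: 2A = Σ (x_i·y_{i+1} − x_{i+1}·y_i), indices taken mod 8.
Cross-terms: -34, -57, -96, -313, -517, -218, -54, -372  ⇒  Σ = -1661
Area = |Σ|/2 = 830.5.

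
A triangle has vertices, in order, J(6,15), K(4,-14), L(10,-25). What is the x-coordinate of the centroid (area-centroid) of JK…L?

20/3

Apply the surveyor's formula. First the cross-terms c_i = x_i·y_{i+1} − x_{i+1}·y_i:
  -144, 40, 300  ⇒  2A = 196, A = 98.
Then Σ (x_i + x_{i+1})·c_i = 3920, so x̄ = 3920 / (6·98) = 20/3.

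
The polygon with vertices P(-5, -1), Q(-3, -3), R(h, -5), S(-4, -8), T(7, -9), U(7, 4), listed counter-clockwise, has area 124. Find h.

The doubled signed area Σ (x_i y_{i+1} − x_{i+1} y_i) is linear in h.
With h=0 it equals 203; the coefficient of h is -5 (from the two edges through R).
So -5·h + 203 = 2·124 = 248 ⇒ h = -9.

-9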